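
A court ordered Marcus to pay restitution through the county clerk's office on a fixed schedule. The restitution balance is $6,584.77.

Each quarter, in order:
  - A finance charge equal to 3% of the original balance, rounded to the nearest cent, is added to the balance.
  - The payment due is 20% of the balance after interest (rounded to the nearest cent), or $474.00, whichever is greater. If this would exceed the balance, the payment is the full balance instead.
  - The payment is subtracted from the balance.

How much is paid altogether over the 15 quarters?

# | Opening | Interest | Payment | End bal
1 | $6,584.77 | $197.54 | $1,356.46 | $5,425.85
2 | $5,425.85 | $197.54 | $1,124.68 | $4,498.71
3 | $4,498.71 | $197.54 | $939.25 | $3,757.00
4 | $3,757.00 | $197.54 | $790.91 | $3,163.63
5 | $3,163.63 | $197.54 | $672.23 | $2,688.94
6 | $2,688.94 | $197.54 | $577.30 | $2,309.18
7 | $2,309.18 | $197.54 | $501.34 | $2,005.38
8 | $2,005.38 | $197.54 | $474.00 | $1,728.92
9 | $1,728.92 | $197.54 | $474.00 | $1,452.46
10 | $1,452.46 | $197.54 | $474.00 | $1,176.00
11 | $1,176.00 | $197.54 | $474.00 | $899.54
12 | $899.54 | $197.54 | $474.00 | $623.08
13 | $623.08 | $197.54 | $474.00 | $346.62
14 | $346.62 | $197.54 | $474.00 | $70.16
15 | $70.16 | $197.54 | $267.70 | $0.00
Total paid: $9,547.87

$9,547.87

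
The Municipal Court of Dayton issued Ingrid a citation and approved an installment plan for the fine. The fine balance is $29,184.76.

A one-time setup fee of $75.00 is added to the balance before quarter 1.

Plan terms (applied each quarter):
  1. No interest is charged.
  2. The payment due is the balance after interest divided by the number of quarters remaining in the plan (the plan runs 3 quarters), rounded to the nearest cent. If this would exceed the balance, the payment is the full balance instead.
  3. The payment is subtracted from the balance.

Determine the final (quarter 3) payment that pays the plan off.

Quarter 1: opening $29,259.76; payment $9,753.25; balance $19,506.51
Quarter 2: opening $19,506.51; payment $9,753.26; balance $9,753.25
Quarter 3: opening $9,753.25; payment $9,753.25; balance $0.00

$9,753.25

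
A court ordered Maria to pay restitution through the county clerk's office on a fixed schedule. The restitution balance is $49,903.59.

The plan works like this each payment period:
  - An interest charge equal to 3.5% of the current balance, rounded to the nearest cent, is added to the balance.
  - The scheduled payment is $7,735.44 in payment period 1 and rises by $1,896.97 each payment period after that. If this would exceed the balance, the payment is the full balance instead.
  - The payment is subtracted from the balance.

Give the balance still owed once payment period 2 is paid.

$35,819.39

Payment period 1: opening $49,903.59; interest $1,746.63 → $51,650.22; payment $7,735.44; balance $43,914.78
Payment period 2: opening $43,914.78; interest $1,537.02 → $45,451.80; payment $9,632.41; balance $35,819.39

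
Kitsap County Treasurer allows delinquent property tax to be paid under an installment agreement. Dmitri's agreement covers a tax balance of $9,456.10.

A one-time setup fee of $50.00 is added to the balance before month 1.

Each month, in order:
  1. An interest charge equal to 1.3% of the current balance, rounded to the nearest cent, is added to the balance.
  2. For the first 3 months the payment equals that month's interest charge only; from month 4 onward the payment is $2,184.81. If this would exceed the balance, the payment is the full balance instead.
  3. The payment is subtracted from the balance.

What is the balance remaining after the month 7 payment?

Month 1: $9,506.10 +$123.58 interest = $9,629.68; pay $123.58 → $9,506.10
Month 2: $9,506.10 +$123.58 interest = $9,629.68; pay $123.58 → $9,506.10
Month 3: $9,506.10 +$123.58 interest = $9,629.68; pay $123.58 → $9,506.10
Month 4: $9,506.10 +$123.58 interest = $9,629.68; pay $2,184.81 → $7,444.87
Month 5: $7,444.87 +$96.78 interest = $7,541.65; pay $2,184.81 → $5,356.84
Month 6: $5,356.84 +$69.64 interest = $5,426.48; pay $2,184.81 → $3,241.67
Month 7: $3,241.67 +$42.14 interest = $3,283.81; pay $2,184.81 → $1,099.00

$1,099.00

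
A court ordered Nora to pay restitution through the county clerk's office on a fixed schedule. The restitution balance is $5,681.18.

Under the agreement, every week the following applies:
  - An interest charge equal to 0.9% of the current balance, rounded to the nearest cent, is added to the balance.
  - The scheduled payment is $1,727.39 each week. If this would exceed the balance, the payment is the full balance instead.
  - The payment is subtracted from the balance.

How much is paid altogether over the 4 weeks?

$5,794.63

Week 1: $5,681.18 +$51.13 interest = $5,732.31; pay $1,727.39 → $4,004.92
Week 2: $4,004.92 +$36.04 interest = $4,040.96; pay $1,727.39 → $2,313.57
Week 3: $2,313.57 +$20.82 interest = $2,334.39; pay $1,727.39 → $607.00
Week 4: $607.00 +$5.46 interest = $612.46; pay $612.46 → $0.00
Total paid: $5,794.63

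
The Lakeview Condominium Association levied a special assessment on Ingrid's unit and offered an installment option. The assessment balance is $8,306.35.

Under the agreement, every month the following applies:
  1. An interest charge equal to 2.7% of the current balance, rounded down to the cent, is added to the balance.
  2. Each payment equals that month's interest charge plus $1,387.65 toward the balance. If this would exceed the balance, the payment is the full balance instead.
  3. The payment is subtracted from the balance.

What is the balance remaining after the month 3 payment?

$4,143.40

Month 1: opening $8,306.35; interest $224.27 → $8,530.62; payment $1,611.92; balance $6,918.70
Month 2: opening $6,918.70; interest $186.80 → $7,105.50; payment $1,574.45; balance $5,531.05
Month 3: opening $5,531.05; interest $149.33 → $5,680.38; payment $1,536.98; balance $4,143.40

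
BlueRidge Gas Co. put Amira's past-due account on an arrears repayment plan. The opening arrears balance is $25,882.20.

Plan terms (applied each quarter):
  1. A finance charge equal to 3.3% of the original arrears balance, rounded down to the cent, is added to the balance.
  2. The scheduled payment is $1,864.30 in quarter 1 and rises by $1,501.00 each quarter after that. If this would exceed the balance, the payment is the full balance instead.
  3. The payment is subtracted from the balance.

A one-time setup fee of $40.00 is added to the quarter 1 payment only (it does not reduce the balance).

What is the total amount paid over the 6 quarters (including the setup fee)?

$31,046.86

Quarter 1: opening $25,882.20; interest $854.11 → $26,736.31; payment $1,864.30 (+ $40.00 fee); balance $24,872.01
Quarter 2: opening $24,872.01; interest $854.11 → $25,726.12; payment $3,365.30; balance $22,360.82
Quarter 3: opening $22,360.82; interest $854.11 → $23,214.93; payment $4,866.30; balance $18,348.63
Quarter 4: opening $18,348.63; interest $854.11 → $19,202.74; payment $6,367.30; balance $12,835.44
Quarter 5: opening $12,835.44; interest $854.11 → $13,689.55; payment $7,868.30; balance $5,821.25
Quarter 6: opening $5,821.25; interest $854.11 → $6,675.36; payment $6,675.36; balance $0.00
Total paid: $31,046.86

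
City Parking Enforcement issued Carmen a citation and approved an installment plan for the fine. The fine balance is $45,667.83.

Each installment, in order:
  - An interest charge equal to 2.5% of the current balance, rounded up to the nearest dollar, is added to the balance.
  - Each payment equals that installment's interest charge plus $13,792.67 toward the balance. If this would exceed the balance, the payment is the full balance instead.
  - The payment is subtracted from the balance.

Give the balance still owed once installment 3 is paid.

$4,289.82

Installment 1: opening $45,667.83; interest $1,142.00 → $46,809.83; payment $14,934.67; balance $31,875.16
Installment 2: opening $31,875.16; interest $797.00 → $32,672.16; payment $14,589.67; balance $18,082.49
Installment 3: opening $18,082.49; interest $453.00 → $18,535.49; payment $14,245.67; balance $4,289.82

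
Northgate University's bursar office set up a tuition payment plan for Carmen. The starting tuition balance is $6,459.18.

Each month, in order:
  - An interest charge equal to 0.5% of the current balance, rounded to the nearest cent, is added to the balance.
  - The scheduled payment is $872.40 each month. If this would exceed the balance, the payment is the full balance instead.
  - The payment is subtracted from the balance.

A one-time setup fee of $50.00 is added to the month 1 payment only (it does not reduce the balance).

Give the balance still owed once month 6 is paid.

# | Opening | Interest | Payment | Fee | End bal
1 | $6,459.18 | $32.30 | $872.40 | $50.00 | $5,619.08
2 | $5,619.08 | $28.10 | $872.40 | — | $4,774.78
3 | $4,774.78 | $23.87 | $872.40 | — | $3,926.25
4 | $3,926.25 | $19.63 | $872.40 | — | $3,073.48
5 | $3,073.48 | $15.37 | $872.40 | — | $2,216.45
6 | $2,216.45 | $11.08 | $872.40 | — | $1,355.13

$1,355.13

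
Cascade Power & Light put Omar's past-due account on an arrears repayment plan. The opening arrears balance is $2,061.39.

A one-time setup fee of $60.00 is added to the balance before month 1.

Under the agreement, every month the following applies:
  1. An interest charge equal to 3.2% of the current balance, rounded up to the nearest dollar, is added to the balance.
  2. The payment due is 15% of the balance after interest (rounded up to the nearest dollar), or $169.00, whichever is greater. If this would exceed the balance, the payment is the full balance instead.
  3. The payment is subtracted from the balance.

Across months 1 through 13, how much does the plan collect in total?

Month 1: opening $2,121.39; interest $68.00 → $2,189.39; payment $329.00; balance $1,860.39
Month 2: opening $1,860.39; interest $60.00 → $1,920.39; payment $289.00; balance $1,631.39
Month 3: opening $1,631.39; interest $53.00 → $1,684.39; payment $253.00; balance $1,431.39
Month 4: opening $1,431.39; interest $46.00 → $1,477.39; payment $222.00; balance $1,255.39
Month 5: opening $1,255.39; interest $41.00 → $1,296.39; payment $195.00; balance $1,101.39
Month 6: opening $1,101.39; interest $36.00 → $1,137.39; payment $171.00; balance $966.39
Month 7: opening $966.39; interest $31.00 → $997.39; payment $169.00; balance $828.39
Month 8: opening $828.39; interest $27.00 → $855.39; payment $169.00; balance $686.39
Month 9: opening $686.39; interest $22.00 → $708.39; payment $169.00; balance $539.39
Month 10: opening $539.39; interest $18.00 → $557.39; payment $169.00; balance $388.39
Month 11: opening $388.39; interest $13.00 → $401.39; payment $169.00; balance $232.39
Month 12: opening $232.39; interest $8.00 → $240.39; payment $169.00; balance $71.39
Month 13: opening $71.39; interest $3.00 → $74.39; payment $74.39; balance $0.00
Total paid: $2,547.39

$2,547.39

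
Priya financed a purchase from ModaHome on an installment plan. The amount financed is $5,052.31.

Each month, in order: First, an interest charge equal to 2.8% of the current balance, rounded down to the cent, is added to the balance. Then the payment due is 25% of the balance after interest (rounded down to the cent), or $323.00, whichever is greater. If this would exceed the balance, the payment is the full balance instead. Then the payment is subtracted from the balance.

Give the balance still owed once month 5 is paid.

# | Opening | Interest | Payment | End bal
1 | $5,052.31 | $141.46 | $1,298.44 | $3,895.33
2 | $3,895.33 | $109.06 | $1,001.09 | $3,003.30
3 | $3,003.30 | $84.09 | $771.84 | $2,315.55
4 | $2,315.55 | $64.83 | $595.09 | $1,785.29
5 | $1,785.29 | $49.98 | $458.81 | $1,376.46

$1,376.46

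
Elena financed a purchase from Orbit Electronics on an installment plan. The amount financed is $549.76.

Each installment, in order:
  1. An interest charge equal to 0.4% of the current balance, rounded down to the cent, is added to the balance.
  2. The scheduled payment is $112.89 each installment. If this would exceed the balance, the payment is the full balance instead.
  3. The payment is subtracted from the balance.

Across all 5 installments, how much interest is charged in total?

$6.52

Installment 1: opening $549.76; interest $2.19 → $551.95; payment $112.89; balance $439.06
Installment 2: opening $439.06; interest $1.75 → $440.81; payment $112.89; balance $327.92
Installment 3: opening $327.92; interest $1.31 → $329.23; payment $112.89; balance $216.34
Installment 4: opening $216.34; interest $0.86 → $217.20; payment $112.89; balance $104.31
Installment 5: opening $104.31; interest $0.41 → $104.72; payment $104.72; balance $0.00
Total interest: $2.19 + $1.75 + $1.31 + $0.86 + $0.41 = $6.52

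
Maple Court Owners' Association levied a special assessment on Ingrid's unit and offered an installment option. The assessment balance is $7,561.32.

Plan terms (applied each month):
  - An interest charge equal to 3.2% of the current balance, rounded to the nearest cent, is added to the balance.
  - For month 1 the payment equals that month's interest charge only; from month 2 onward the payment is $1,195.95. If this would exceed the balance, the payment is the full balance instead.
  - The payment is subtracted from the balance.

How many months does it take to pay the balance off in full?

Month 1: opening $7,561.32; interest $241.96 → $7,803.28; payment $241.96; balance $7,561.32
Month 2: opening $7,561.32; interest $241.96 → $7,803.28; payment $1,195.95; balance $6,607.33
Month 3: opening $6,607.33; interest $211.43 → $6,818.76; payment $1,195.95; balance $5,622.81
Month 4: opening $5,622.81; interest $179.93 → $5,802.74; payment $1,195.95; balance $4,606.79
Month 5: opening $4,606.79; interest $147.42 → $4,754.21; payment $1,195.95; balance $3,558.26
Month 6: opening $3,558.26; interest $113.86 → $3,672.12; payment $1,195.95; balance $2,476.17
Month 7: opening $2,476.17; interest $79.24 → $2,555.41; payment $1,195.95; balance $1,359.46
Month 8: opening $1,359.46; interest $43.50 → $1,402.96; payment $1,195.95; balance $207.01
Month 9: opening $207.01; interest $6.62 → $213.63; payment $213.63; balance $0.00
Balance reaches $0.00 in month 9.

9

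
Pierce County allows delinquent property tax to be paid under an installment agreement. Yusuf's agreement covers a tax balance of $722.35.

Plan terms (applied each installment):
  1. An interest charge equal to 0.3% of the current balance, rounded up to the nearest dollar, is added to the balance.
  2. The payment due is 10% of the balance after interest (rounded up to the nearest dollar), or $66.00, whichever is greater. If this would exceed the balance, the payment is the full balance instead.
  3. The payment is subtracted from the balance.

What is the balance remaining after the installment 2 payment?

$588.35

Installment 1: opening $722.35; interest $3.00 → $725.35; payment $73.00; balance $652.35
Installment 2: opening $652.35; interest $2.00 → $654.35; payment $66.00; balance $588.35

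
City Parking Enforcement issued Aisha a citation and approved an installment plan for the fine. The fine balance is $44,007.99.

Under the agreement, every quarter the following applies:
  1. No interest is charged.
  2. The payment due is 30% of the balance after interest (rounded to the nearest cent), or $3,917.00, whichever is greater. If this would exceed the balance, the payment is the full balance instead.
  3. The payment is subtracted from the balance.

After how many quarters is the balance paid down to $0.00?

7

Quarter 1: $44,007.99 − $13,202.40 → $30,805.59
Quarter 2: $30,805.59 − $9,241.68 → $21,563.91
Quarter 3: $21,563.91 − $6,469.17 → $15,094.74
Quarter 4: $15,094.74 − $4,528.42 → $10,566.32
Quarter 5: $10,566.32 − $3,917.00 → $6,649.32
Quarter 6: $6,649.32 − $3,917.00 → $2,732.32
Quarter 7: $2,732.32 − $2,732.32 → $0.00
Balance reaches $0.00 in quarter 7.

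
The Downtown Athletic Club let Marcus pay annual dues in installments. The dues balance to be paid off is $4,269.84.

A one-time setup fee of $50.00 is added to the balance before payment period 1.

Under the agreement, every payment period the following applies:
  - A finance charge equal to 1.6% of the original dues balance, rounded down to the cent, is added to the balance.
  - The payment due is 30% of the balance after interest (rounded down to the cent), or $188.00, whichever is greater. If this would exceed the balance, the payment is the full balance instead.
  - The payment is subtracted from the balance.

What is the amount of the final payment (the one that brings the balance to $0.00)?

Payment period 1: $4,319.84 +$68.31 interest = $4,388.15; pay $1,316.44 → $3,071.71
Payment period 2: $3,071.71 +$68.31 interest = $3,140.02; pay $942.00 → $2,198.02
Payment period 3: $2,198.02 +$68.31 interest = $2,266.33; pay $679.89 → $1,586.44
Payment period 4: $1,586.44 +$68.31 interest = $1,654.75; pay $496.42 → $1,158.33
Payment period 5: $1,158.33 +$68.31 interest = $1,226.64; pay $367.99 → $858.65
Payment period 6: $858.65 +$68.31 interest = $926.96; pay $278.08 → $648.88
Payment period 7: $648.88 +$68.31 interest = $717.19; pay $215.15 → $502.04
Payment period 8: $502.04 +$68.31 interest = $570.35; pay $188.00 → $382.35
Payment period 9: $382.35 +$68.31 interest = $450.66; pay $188.00 → $262.66
Payment period 10: $262.66 +$68.31 interest = $330.97; pay $188.00 → $142.97
Payment period 11: $142.97 +$68.31 interest = $211.28; pay $188.00 → $23.28
Payment period 12: $23.28 +$68.31 interest = $91.59; pay $91.59 → $0.00

$91.59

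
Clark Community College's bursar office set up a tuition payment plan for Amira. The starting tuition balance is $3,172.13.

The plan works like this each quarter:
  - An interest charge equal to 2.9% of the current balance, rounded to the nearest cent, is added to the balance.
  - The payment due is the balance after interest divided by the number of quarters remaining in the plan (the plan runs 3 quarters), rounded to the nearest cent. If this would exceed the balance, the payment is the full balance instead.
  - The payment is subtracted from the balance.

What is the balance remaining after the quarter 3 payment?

$0.00

Quarter 1: $3,172.13 +$91.99 interest = $3,264.12; pay $1,088.04 → $2,176.08
Quarter 2: $2,176.08 +$63.11 interest = $2,239.19; pay $1,119.60 → $1,119.59
Quarter 3: $1,119.59 +$32.47 interest = $1,152.06; pay $1,152.06 → $0.00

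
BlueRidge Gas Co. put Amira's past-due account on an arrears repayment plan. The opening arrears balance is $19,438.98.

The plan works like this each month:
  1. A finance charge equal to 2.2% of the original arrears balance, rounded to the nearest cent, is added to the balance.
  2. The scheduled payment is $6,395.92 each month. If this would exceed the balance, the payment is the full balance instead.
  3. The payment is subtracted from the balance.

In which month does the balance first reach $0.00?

4

Month 1: opening $19,438.98; interest $427.66 → $19,866.64; payment $6,395.92; balance $13,470.72
Month 2: opening $13,470.72; interest $427.66 → $13,898.38; payment $6,395.92; balance $7,502.46
Month 3: opening $7,502.46; interest $427.66 → $7,930.12; payment $6,395.92; balance $1,534.20
Month 4: opening $1,534.20; interest $427.66 → $1,961.86; payment $1,961.86; balance $0.00
Balance reaches $0.00 in month 4.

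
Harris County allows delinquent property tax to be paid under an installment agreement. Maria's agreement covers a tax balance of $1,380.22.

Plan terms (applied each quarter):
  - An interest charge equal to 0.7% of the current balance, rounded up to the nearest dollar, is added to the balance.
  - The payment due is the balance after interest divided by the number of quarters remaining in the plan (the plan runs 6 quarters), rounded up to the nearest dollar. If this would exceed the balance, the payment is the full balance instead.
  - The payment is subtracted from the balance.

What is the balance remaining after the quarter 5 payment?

$237.22

# | Opening | Interest | Payment | End bal
1 | $1,380.22 | $10.00 | $232.00 | $1,158.22
2 | $1,158.22 | $9.00 | $234.00 | $933.22
3 | $933.22 | $7.00 | $236.00 | $704.22
4 | $704.22 | $5.00 | $237.00 | $472.22
5 | $472.22 | $4.00 | $239.00 | $237.22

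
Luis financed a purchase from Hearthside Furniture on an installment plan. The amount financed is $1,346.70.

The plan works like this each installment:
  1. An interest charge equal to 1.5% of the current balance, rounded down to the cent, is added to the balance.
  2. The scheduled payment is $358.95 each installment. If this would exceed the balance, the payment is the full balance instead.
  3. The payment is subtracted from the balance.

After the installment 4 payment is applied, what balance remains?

Installment 1: $1,346.70 +$20.20 interest = $1,366.90; pay $358.95 → $1,007.95
Installment 2: $1,007.95 +$15.11 interest = $1,023.06; pay $358.95 → $664.11
Installment 3: $664.11 +$9.96 interest = $674.07; pay $358.95 → $315.12
Installment 4: $315.12 +$4.72 interest = $319.84; pay $319.84 → $0.00

$0.00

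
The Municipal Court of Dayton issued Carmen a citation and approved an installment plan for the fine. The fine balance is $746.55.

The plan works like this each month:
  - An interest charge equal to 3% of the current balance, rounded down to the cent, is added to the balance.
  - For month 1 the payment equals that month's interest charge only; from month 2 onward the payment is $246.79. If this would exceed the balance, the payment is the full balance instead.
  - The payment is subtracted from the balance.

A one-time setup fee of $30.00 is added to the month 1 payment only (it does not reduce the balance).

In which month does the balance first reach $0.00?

5

Month 1: $746.55 +$22.39 interest = $768.94; pay $22.39 (+ $30.00 fee) → $746.55
Month 2: $746.55 +$22.39 interest = $768.94; pay $246.79 → $522.15
Month 3: $522.15 +$15.66 interest = $537.81; pay $246.79 → $291.02
Month 4: $291.02 +$8.73 interest = $299.75; pay $246.79 → $52.96
Month 5: $52.96 +$1.58 interest = $54.54; pay $54.54 → $0.00
Balance reaches $0.00 in month 5.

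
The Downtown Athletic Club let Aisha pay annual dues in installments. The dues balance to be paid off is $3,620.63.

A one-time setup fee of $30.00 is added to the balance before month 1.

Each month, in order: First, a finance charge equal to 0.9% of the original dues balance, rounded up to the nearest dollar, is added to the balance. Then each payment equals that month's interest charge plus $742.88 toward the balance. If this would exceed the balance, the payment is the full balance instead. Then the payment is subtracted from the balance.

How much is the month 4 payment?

$775.88

Month 1: $3,650.63 +$33.00 interest = $3,683.63; pay $775.88 → $2,907.75
Month 2: $2,907.75 +$33.00 interest = $2,940.75; pay $775.88 → $2,164.87
Month 3: $2,164.87 +$33.00 interest = $2,197.87; pay $775.88 → $1,421.99
Month 4: $1,421.99 +$33.00 interest = $1,454.99; pay $775.88 → $679.11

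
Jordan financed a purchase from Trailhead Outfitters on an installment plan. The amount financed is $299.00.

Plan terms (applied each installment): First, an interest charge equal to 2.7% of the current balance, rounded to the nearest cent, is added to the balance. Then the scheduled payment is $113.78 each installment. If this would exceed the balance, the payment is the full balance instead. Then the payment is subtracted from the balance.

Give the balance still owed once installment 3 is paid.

Installment 1: opening $299.00; interest $8.07 → $307.07; payment $113.78; balance $193.29
Installment 2: opening $193.29; interest $5.22 → $198.51; payment $113.78; balance $84.73
Installment 3: opening $84.73; interest $2.29 → $87.02; payment $87.02; balance $0.00

$0.00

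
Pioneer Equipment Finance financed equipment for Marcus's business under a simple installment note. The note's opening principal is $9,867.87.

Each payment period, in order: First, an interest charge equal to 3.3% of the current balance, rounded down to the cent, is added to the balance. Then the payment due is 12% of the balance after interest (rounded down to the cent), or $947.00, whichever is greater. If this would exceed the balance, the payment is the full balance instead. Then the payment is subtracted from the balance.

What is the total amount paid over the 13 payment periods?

$12,064.35

Payment period 1: opening $9,867.87; interest $325.63 → $10,193.50; payment $1,223.22; balance $8,970.28
Payment period 2: opening $8,970.28; interest $296.01 → $9,266.29; payment $1,111.95; balance $8,154.34
Payment period 3: opening $8,154.34; interest $269.09 → $8,423.43; payment $1,010.81; balance $7,412.62
Payment period 4: opening $7,412.62; interest $244.61 → $7,657.23; payment $947.00; balance $6,710.23
Payment period 5: opening $6,710.23; interest $221.43 → $6,931.66; payment $947.00; balance $5,984.66
Payment period 6: opening $5,984.66; interest $197.49 → $6,182.15; payment $947.00; balance $5,235.15
Payment period 7: opening $5,235.15; interest $172.75 → $5,407.90; payment $947.00; balance $4,460.90
Payment period 8: opening $4,460.90; interest $147.20 → $4,608.10; payment $947.00; balance $3,661.10
Payment period 9: opening $3,661.10; interest $120.81 → $3,781.91; payment $947.00; balance $2,834.91
Payment period 10: opening $2,834.91; interest $93.55 → $2,928.46; payment $947.00; balance $1,981.46
Payment period 11: opening $1,981.46; interest $65.38 → $2,046.84; payment $947.00; balance $1,099.84
Payment period 12: opening $1,099.84; interest $36.29 → $1,136.13; payment $947.00; balance $189.13
Payment period 13: opening $189.13; interest $6.24 → $195.37; payment $195.37; balance $0.00
Total paid: $12,064.35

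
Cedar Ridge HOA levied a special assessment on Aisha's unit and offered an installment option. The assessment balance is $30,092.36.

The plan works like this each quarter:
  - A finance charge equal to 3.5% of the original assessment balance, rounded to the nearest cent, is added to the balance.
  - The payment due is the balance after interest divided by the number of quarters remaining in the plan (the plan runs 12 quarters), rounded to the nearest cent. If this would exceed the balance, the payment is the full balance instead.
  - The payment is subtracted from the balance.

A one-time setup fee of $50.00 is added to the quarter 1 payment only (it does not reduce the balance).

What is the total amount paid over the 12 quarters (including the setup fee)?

$42,781.12

Quarter 1: opening $30,092.36; interest $1,053.23 → $31,145.59; payment $2,595.47 (+ $50.00 fee); balance $28,550.12
Quarter 2: opening $28,550.12; interest $1,053.23 → $29,603.35; payment $2,691.21; balance $26,912.14
Quarter 3: opening $26,912.14; interest $1,053.23 → $27,965.37; payment $2,796.54; balance $25,168.83
Quarter 4: opening $25,168.83; interest $1,053.23 → $26,222.06; payment $2,913.56; balance $23,308.50
Quarter 5: opening $23,308.50; interest $1,053.23 → $24,361.73; payment $3,045.22; balance $21,316.51
Quarter 6: opening $21,316.51; interest $1,053.23 → $22,369.74; payment $3,195.68; balance $19,174.06
Quarter 7: opening $19,174.06; interest $1,053.23 → $20,227.29; payment $3,371.22; balance $16,856.07
Quarter 8: opening $16,856.07; interest $1,053.23 → $17,909.30; payment $3,581.86; balance $14,327.44
Quarter 9: opening $14,327.44; interest $1,053.23 → $15,380.67; payment $3,845.17; balance $11,535.50
Quarter 10: opening $11,535.50; interest $1,053.23 → $12,588.73; payment $4,196.24; balance $8,392.49
Quarter 11: opening $8,392.49; interest $1,053.23 → $9,445.72; payment $4,722.86; balance $4,722.86
Quarter 12: opening $4,722.86; interest $1,053.23 → $5,776.09; payment $5,776.09; balance $0.00
Total paid: $42,781.12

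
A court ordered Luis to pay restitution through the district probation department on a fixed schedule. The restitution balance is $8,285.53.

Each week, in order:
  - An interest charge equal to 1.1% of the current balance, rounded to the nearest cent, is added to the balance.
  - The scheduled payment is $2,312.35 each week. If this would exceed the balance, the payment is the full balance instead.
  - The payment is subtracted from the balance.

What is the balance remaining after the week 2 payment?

# | Opening | Interest | Payment | End bal
1 | $8,285.53 | $91.14 | $2,312.35 | $6,064.32
2 | $6,064.32 | $66.71 | $2,312.35 | $3,818.68

$3,818.68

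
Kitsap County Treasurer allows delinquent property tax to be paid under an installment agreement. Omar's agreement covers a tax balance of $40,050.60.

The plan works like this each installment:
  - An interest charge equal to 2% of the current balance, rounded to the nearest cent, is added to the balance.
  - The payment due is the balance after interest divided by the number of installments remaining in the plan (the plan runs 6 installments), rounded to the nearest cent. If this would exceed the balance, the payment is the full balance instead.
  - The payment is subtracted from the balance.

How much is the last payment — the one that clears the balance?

Installment 1: opening $40,050.60; interest $801.01 → $40,851.61; payment $6,808.60; balance $34,043.01
Installment 2: opening $34,043.01; interest $680.86 → $34,723.87; payment $6,944.77; balance $27,779.10
Installment 3: opening $27,779.10; interest $555.58 → $28,334.68; payment $7,083.67; balance $21,251.01
Installment 4: opening $21,251.01; interest $425.02 → $21,676.03; payment $7,225.34; balance $14,450.69
Installment 5: opening $14,450.69; interest $289.01 → $14,739.70; payment $7,369.85; balance $7,369.85
Installment 6: opening $7,369.85; interest $147.40 → $7,517.25; payment $7,517.25; balance $0.00

$7,517.25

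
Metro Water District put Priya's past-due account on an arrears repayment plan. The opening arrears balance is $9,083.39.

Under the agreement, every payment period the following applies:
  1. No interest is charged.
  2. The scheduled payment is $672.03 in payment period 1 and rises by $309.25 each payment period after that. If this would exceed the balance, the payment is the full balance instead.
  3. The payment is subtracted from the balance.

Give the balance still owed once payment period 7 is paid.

$0.00

# | Opening | Payment | End bal
1 | $9,083.39 | $672.03 | $8,411.36
2 | $8,411.36 | $981.28 | $7,430.08
3 | $7,430.08 | $1,290.53 | $6,139.55
4 | $6,139.55 | $1,599.78 | $4,539.77
5 | $4,539.77 | $1,909.03 | $2,630.74
6 | $2,630.74 | $2,218.28 | $412.46
7 | $412.46 | $412.46 | $0.00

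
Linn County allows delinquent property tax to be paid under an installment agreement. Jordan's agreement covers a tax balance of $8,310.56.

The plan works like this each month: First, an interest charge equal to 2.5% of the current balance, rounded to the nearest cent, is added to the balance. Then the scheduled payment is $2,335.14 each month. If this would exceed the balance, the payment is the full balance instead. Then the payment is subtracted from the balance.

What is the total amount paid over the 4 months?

$8,817.16

Month 1: opening $8,310.56; interest $207.76 → $8,518.32; payment $2,335.14; balance $6,183.18
Month 2: opening $6,183.18; interest $154.58 → $6,337.76; payment $2,335.14; balance $4,002.62
Month 3: opening $4,002.62; interest $100.07 → $4,102.69; payment $2,335.14; balance $1,767.55
Month 4: opening $1,767.55; interest $44.19 → $1,811.74; payment $1,811.74; balance $0.00
Total paid: $8,817.16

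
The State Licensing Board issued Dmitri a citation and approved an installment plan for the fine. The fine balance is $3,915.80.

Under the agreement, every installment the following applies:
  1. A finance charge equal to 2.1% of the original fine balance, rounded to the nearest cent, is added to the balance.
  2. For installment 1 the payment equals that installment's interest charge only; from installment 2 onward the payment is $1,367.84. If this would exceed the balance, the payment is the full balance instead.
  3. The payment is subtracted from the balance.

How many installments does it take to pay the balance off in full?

5

Installment 1: $3,915.80 +$82.23 interest = $3,998.03; pay $82.23 → $3,915.80
Installment 2: $3,915.80 +$82.23 interest = $3,998.03; pay $1,367.84 → $2,630.19
Installment 3: $2,630.19 +$82.23 interest = $2,712.42; pay $1,367.84 → $1,344.58
Installment 4: $1,344.58 +$82.23 interest = $1,426.81; pay $1,367.84 → $58.97
Installment 5: $58.97 +$82.23 interest = $141.20; pay $141.20 → $0.00
Balance reaches $0.00 in installment 5.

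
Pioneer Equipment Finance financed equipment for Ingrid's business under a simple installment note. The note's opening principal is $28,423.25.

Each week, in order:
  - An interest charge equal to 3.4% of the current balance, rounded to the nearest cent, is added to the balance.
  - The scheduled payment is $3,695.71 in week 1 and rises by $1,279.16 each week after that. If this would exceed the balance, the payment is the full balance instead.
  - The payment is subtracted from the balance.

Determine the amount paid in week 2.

# | Opening | Interest | Payment | End bal
1 | $28,423.25 | $966.39 | $3,695.71 | $25,693.93
2 | $25,693.93 | $873.59 | $4,974.87 | $21,592.65

$4,974.87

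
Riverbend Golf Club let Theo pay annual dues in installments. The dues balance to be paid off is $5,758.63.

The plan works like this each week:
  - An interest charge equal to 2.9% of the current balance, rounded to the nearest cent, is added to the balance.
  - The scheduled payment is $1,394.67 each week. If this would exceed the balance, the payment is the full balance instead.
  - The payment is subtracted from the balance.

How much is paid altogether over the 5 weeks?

$6,227.14

Week 1: opening $5,758.63; interest $167.00 → $5,925.63; payment $1,394.67; balance $4,530.96
Week 2: opening $4,530.96; interest $131.40 → $4,662.36; payment $1,394.67; balance $3,267.69
Week 3: opening $3,267.69; interest $94.76 → $3,362.45; payment $1,394.67; balance $1,967.78
Week 4: opening $1,967.78; interest $57.07 → $2,024.85; payment $1,394.67; balance $630.18
Week 5: opening $630.18; interest $18.28 → $648.46; payment $648.46; balance $0.00
Total paid: $6,227.14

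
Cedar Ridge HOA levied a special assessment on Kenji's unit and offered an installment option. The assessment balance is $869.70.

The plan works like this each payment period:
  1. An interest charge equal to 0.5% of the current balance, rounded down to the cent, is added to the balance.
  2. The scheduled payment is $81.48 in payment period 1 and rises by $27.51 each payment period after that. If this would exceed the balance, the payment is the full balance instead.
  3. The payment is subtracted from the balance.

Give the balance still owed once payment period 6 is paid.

$0.00

Payment period 1: opening $869.70; interest $4.34 → $874.04; payment $81.48; balance $792.56
Payment period 2: opening $792.56; interest $3.96 → $796.52; payment $108.99; balance $687.53
Payment period 3: opening $687.53; interest $3.43 → $690.96; payment $136.50; balance $554.46
Payment period 4: opening $554.46; interest $2.77 → $557.23; payment $164.01; balance $393.22
Payment period 5: opening $393.22; interest $1.96 → $395.18; payment $191.52; balance $203.66
Payment period 6: opening $203.66; interest $1.01 → $204.67; payment $204.67; balance $0.00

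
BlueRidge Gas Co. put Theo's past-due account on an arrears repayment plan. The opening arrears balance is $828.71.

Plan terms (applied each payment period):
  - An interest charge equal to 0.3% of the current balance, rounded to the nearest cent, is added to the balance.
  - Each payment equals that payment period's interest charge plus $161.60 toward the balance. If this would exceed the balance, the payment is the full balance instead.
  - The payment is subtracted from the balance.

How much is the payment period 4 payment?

$162.63

Payment period 1: $828.71 +$2.49 interest = $831.20; pay $164.09 → $667.11
Payment period 2: $667.11 +$2.00 interest = $669.11; pay $163.60 → $505.51
Payment period 3: $505.51 +$1.52 interest = $507.03; pay $163.12 → $343.91
Payment period 4: $343.91 +$1.03 interest = $344.94; pay $162.63 → $182.31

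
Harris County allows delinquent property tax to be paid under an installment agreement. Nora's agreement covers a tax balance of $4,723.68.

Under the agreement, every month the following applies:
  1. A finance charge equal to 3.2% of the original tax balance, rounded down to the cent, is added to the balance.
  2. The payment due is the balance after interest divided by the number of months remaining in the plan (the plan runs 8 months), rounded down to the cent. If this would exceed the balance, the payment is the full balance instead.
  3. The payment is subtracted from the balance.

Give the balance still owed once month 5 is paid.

Month 1: opening $4,723.68; interest $151.15 → $4,874.83; payment $609.35; balance $4,265.48
Month 2: opening $4,265.48; interest $151.15 → $4,416.63; payment $630.94; balance $3,785.69
Month 3: opening $3,785.69; interest $151.15 → $3,936.84; payment $656.14; balance $3,280.70
Month 4: opening $3,280.70; interest $151.15 → $3,431.85; payment $686.37; balance $2,745.48
Month 5: opening $2,745.48; interest $151.15 → $2,896.63; payment $724.15; balance $2,172.48

$2,172.48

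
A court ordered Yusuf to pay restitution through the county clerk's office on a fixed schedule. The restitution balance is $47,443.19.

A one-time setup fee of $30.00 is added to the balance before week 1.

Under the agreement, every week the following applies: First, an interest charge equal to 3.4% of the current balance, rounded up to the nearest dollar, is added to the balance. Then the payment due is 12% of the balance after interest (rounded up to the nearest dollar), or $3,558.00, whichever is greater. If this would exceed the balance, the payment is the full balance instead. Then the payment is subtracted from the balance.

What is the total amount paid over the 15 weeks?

$59,973.19

# | Opening | Interest | Payment | End bal
1 | $47,473.19 | $1,615.00 | $5,891.00 | $43,197.19
2 | $43,197.19 | $1,469.00 | $5,360.00 | $39,306.19
3 | $39,306.19 | $1,337.00 | $4,878.00 | $35,765.19
4 | $35,765.19 | $1,217.00 | $4,438.00 | $32,544.19
5 | $32,544.19 | $1,107.00 | $4,039.00 | $29,612.19
6 | $29,612.19 | $1,007.00 | $3,675.00 | $26,944.19
7 | $26,944.19 | $917.00 | $3,558.00 | $24,303.19
8 | $24,303.19 | $827.00 | $3,558.00 | $21,572.19
9 | $21,572.19 | $734.00 | $3,558.00 | $18,748.19
10 | $18,748.19 | $638.00 | $3,558.00 | $15,828.19
11 | $15,828.19 | $539.00 | $3,558.00 | $12,809.19
12 | $12,809.19 | $436.00 | $3,558.00 | $9,687.19
13 | $9,687.19 | $330.00 | $3,558.00 | $6,459.19
14 | $6,459.19 | $220.00 | $3,558.00 | $3,121.19
15 | $3,121.19 | $107.00 | $3,228.19 | $0.00
Total paid: $59,973.19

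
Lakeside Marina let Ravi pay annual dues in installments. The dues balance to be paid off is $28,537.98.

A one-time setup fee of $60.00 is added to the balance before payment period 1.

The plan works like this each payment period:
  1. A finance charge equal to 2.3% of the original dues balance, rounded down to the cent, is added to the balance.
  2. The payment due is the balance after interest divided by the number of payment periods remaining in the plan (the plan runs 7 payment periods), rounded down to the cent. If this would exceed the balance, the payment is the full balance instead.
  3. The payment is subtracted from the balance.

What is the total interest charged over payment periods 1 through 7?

# | Opening | Interest | Payment | End bal
1 | $28,597.98 | $656.37 | $4,179.19 | $25,075.16
2 | $25,075.16 | $656.37 | $4,288.58 | $21,442.95
3 | $21,442.95 | $656.37 | $4,419.86 | $17,679.46
4 | $17,679.46 | $656.37 | $4,583.95 | $13,751.88
5 | $13,751.88 | $656.37 | $4,802.75 | $9,605.50
6 | $9,605.50 | $656.37 | $5,130.93 | $5,130.94
7 | $5,130.94 | $656.37 | $5,787.31 | $0.00
Total interest: $656.37 + $656.37 + $656.37 + $656.37 + $656.37 + $656.37 + $656.37 = $4,594.59

$4,594.59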